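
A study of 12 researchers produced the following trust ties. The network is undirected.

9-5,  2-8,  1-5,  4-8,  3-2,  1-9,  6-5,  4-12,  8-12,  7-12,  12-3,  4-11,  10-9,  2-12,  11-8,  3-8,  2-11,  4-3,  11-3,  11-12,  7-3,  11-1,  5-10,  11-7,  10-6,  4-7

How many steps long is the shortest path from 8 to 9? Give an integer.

3

One shortest route is 8 – 11 – 1 – 9, which uses 3 edges, and at distance 2 from 8 we only reach {1, 7}, which does not include 9. So d(8,9) = 3.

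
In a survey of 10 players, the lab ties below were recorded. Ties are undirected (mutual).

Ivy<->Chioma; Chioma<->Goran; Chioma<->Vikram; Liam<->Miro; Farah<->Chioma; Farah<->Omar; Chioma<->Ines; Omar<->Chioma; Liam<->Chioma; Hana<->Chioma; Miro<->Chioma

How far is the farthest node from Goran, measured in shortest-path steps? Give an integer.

Distances from Goran: Chioma:1, Farah:2, Hana:2, Ines:2, Ivy:2, Liam:2, Miro:2, Omar:2, Vikram:2.
The largest is 2 (to Omar, Vikram, Liam, Ivy, Hana, Ines, Miro, and Farah), so the eccentricity of Goran is 2.

2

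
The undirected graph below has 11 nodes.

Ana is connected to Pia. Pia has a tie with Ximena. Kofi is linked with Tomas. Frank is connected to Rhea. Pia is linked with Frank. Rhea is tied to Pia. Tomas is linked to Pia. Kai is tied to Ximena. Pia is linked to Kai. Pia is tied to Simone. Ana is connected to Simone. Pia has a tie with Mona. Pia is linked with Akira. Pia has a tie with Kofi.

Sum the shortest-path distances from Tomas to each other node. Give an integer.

Distances from Tomas: Akira:2, Ana:2, Frank:2, Kai:2, Kofi:1, Mona:2, Pia:1, Rhea:2, Simone:2, Ximena:2.
Sum = 2 + 2 + 2 + 2 + 1 + 2 + 1 + 2 + 2 + 2 = 18.

18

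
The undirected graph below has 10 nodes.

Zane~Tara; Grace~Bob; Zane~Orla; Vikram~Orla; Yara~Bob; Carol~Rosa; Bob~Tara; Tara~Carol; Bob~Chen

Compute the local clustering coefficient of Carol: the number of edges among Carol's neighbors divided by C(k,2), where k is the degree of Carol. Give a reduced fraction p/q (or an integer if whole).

0

Carol's neighbors: Rosa and Tara (k = 2).
Possible neighbor pairs: C(2,2) = 1. Edges among them: none → e = 0.
Clustering(Carol) = 0/1.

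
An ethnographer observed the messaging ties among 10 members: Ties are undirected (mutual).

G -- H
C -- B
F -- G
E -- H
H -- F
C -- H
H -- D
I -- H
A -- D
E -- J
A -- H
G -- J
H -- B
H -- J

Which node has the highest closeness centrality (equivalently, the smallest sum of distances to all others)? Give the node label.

H

Farness (sum of distances to all others) for each node — A:16, B:16, C:16, D:16, E:16, F:16, G:15, H:9, I:17, J:15.
The smallest farness is 9, for H, so H has the highest closeness.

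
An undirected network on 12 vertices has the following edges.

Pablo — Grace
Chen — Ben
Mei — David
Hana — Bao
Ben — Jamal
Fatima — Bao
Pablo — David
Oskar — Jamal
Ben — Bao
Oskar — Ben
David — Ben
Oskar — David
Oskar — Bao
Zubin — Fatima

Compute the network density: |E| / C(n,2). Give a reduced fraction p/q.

7/33

There are 14 edges and 12 nodes, so the maximum possible is C(12,2) = 66.
Density = 14/66 = 7/33.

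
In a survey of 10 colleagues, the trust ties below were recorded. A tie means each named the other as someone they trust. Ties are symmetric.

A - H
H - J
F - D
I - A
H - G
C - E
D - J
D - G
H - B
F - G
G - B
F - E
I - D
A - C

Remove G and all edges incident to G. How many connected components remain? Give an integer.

G's neighbors (B, D, F, and H) remain reachable from one another through other ties, so the rest of the network stays in one piece.

1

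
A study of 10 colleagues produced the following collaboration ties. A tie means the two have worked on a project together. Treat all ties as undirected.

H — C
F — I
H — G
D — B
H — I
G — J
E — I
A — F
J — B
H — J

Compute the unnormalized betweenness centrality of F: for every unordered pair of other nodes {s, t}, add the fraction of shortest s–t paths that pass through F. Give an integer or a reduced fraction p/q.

Pairs whose geodesics pass through F — G–A: 1; H–A: 1; B–A: 1; C–A: 1; D–A: 1; A–I: 1; A–E: 1; A–J: 1.
All other pairs contribute 0.
Summing the contributions gives betweenness(F) = 8.

8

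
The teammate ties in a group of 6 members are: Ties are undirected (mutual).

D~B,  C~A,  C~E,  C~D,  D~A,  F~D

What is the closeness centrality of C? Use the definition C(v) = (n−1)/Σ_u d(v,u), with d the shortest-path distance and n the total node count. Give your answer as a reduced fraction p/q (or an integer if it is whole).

5/7

Distances from C: A:1, B:2, D:1, E:1, F:2. Sum = 7.
n = 6, so closeness = 5/7.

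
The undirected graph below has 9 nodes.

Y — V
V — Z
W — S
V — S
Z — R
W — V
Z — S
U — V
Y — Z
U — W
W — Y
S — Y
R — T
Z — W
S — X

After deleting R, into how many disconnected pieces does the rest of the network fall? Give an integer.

2

Without R, the remaining ties split the others into: {S, U, V, W, X, Y, Z}; {T}.
That's 2 separate components.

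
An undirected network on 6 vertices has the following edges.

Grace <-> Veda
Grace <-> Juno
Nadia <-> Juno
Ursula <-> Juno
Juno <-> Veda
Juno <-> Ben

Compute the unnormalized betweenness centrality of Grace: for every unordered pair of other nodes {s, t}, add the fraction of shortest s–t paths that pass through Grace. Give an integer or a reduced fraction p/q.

No shortest path between any pair of other nodes passes through Grace.
Summing the contributions gives betweenness(Grace) = 0.

0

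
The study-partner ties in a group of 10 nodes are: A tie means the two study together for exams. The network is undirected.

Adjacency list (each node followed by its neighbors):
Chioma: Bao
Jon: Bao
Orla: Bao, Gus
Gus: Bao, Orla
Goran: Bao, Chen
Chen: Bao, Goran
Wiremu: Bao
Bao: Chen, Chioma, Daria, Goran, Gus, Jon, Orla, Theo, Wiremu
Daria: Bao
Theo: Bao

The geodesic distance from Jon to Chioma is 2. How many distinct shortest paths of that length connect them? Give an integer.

The shortest distance is 2, and the only length-2 path is Jon–Bao–Chioma. So there is exactly 1 shortest path.

1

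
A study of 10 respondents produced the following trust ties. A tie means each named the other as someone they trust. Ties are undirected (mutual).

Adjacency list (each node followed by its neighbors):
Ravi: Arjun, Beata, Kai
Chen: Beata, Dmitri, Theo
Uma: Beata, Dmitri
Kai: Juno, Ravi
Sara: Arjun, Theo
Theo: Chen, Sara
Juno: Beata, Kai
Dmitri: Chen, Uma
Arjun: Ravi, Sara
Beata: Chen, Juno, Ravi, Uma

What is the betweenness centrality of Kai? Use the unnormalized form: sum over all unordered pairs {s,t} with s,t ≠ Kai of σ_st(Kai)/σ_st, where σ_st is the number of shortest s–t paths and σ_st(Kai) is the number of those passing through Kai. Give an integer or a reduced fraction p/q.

4/3

Pairs whose geodesics pass through Kai — Juno–Sara: 1/3; Juno–Arjun: 1/2; Juno–Ravi: 1/2.
All other pairs contribute 0.
Summing the contributions gives betweenness(Kai) = 4/3.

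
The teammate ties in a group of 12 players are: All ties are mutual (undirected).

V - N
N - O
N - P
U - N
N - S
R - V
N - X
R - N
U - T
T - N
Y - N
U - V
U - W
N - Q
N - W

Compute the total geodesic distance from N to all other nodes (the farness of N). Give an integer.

Distances from N: O:1, P:1, Q:1, R:1, S:1, T:1, U:1, V:1, W:1, X:1, Y:1.
Sum = 1 + 1 + 1 + 1 + 1 + 1 + 1 + 1 + 1 + 1 + 1 = 11.

11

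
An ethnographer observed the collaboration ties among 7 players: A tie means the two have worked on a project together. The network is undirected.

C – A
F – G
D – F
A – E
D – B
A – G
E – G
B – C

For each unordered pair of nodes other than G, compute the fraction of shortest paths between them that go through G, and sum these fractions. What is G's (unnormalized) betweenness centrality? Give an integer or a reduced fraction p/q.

4

Pairs whose geodesics pass through G — E–F: 1; E–D: 1; F–C: 1/2; F–A: 1; D–A: 1/2.
All other pairs contribute 0.
Summing the contributions gives betweenness(G) = 4.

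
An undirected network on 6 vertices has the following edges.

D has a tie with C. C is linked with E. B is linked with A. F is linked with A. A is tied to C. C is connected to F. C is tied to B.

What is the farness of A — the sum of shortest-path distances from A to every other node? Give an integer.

Distances from A: B:1, C:1, D:2, E:2, F:1.
Sum = 1 + 1 + 2 + 2 + 1 = 7.

7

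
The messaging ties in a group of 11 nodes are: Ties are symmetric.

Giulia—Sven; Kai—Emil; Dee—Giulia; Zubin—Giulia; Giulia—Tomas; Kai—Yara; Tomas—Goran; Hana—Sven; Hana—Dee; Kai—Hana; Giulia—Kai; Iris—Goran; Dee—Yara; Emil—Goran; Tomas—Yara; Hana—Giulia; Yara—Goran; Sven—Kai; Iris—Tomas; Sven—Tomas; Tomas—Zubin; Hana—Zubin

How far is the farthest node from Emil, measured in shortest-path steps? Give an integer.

Distances from Emil: Dee:3, Giulia:2, Goran:1, Hana:2, Iris:2, Kai:1, Sven:2, Tomas:2, Yara:2, Zubin:3.
The largest is 3 (to Zubin and Dee), so the eccentricity of Emil is 3.

3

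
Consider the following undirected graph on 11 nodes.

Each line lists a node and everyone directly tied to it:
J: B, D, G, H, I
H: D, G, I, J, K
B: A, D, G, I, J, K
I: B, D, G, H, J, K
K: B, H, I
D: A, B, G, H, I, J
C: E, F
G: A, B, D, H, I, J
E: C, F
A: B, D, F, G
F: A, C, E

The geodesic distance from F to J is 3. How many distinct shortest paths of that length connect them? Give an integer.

The shortest distance is 3. The length-3 paths are: F–A–G–J; F–A–B–J; F–A–D–J.
That gives 3 distinct shortest paths.

3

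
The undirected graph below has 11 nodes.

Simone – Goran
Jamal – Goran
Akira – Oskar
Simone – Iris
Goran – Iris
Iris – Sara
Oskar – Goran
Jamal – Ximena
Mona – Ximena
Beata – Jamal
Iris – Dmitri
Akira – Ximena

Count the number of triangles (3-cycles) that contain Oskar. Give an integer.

Oskar's neighbors are Akira and Goran, but none of them are tied to each other, so no triangle contains Oskar.

0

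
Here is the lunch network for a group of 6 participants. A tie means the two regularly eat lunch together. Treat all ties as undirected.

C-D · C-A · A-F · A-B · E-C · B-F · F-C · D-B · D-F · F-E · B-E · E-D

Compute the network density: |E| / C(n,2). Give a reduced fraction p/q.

4/5

There are 12 edges and 6 nodes, so the maximum possible is C(6,2) = 15.
Density = 12/15 = 4/5.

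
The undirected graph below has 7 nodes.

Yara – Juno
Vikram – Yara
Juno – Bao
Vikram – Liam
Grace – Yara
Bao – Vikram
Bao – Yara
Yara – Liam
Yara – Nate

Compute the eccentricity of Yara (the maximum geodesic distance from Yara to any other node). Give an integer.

Distances from Yara: Bao:1, Grace:1, Juno:1, Liam:1, Nate:1, Vikram:1.
The largest is 1 (to Liam, Nate, Grace, Bao, Vikram, and Juno), so the eccentricity of Yara is 1.

1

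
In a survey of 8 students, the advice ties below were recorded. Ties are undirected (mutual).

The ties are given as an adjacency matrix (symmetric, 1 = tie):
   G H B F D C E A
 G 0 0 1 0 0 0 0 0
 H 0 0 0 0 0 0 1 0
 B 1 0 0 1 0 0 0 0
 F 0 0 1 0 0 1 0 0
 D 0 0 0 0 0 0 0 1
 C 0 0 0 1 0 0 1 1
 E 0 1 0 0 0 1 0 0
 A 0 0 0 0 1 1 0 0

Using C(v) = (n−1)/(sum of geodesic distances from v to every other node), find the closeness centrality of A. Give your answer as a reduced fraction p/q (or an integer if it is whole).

Distances from A: B:3, C:1, D:1, E:2, F:2, G:4, H:3. Sum = 16.
n = 8, so closeness = 7/16.

7/16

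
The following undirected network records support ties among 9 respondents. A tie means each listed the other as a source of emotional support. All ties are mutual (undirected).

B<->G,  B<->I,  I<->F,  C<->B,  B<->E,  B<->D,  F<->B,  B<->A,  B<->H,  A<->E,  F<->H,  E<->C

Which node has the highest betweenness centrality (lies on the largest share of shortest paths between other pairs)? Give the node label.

B

Unnormalized betweenness of each node: A:0, B:23, C:0, D:0, E:1/2, F:1/2, G:0, H:0, I:0.
B has the largest value, 23, making it the main broker — the node through which the most shortest paths run.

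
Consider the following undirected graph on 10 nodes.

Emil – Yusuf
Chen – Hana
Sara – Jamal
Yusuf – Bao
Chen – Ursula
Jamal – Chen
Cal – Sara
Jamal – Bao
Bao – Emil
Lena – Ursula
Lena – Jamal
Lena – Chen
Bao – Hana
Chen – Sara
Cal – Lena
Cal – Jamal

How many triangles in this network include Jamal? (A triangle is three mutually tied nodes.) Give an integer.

Jamal's neighbors: Bao, Cal, Chen, Lena, and Sara.
Neighbor pairs that are themselves tied: Jamal–Cal–Lena; Jamal–Cal–Sara; Jamal–Chen–Lena; Jamal–Chen–Sara. Each forms one triangle with Jamal, for 4 in total.

4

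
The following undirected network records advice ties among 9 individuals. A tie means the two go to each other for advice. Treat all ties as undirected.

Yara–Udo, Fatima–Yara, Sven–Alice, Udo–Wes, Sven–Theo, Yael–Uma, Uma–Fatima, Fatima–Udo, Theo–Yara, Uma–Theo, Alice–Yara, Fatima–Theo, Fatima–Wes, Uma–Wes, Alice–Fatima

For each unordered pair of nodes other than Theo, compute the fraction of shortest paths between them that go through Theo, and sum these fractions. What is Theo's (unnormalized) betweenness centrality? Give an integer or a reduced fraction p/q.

31/6

Pairs whose geodesics pass through Theo — Wes–Sven: 2/3; Yara–Uma: 1/2; Yara–Yael: 1/2; Yara–Sven: 1/2; Fatima–Sven: 1/2; Udo–Sven: 2/4; Uma–Sven: 1; Yael–Sven: 1.
All other pairs contribute 0.
Summing the contributions gives betweenness(Theo) = 31/6.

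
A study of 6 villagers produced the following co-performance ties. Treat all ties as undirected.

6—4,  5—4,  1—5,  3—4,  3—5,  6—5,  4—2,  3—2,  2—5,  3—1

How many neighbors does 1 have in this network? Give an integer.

2

1 is directly tied to 3 and 5. That is 2 neighbors, so the degree of 1 is 2.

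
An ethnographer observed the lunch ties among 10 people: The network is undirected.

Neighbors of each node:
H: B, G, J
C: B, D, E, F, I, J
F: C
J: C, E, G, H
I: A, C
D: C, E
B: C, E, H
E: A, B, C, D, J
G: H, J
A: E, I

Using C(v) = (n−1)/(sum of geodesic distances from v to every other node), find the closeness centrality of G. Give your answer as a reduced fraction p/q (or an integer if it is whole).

Distances from G: A:3, B:2, C:2, D:3, E:2, F:3, H:1, I:3, J:1. Sum = 20.
n = 10, so closeness = 9/20.

9/20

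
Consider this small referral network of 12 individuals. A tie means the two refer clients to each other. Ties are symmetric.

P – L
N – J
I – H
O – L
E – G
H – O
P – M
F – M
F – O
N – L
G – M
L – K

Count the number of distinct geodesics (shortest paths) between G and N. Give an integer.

1

The shortest distance is 4, and the only length-4 path is G–M–P–L–N. So there is exactly 1 shortest path.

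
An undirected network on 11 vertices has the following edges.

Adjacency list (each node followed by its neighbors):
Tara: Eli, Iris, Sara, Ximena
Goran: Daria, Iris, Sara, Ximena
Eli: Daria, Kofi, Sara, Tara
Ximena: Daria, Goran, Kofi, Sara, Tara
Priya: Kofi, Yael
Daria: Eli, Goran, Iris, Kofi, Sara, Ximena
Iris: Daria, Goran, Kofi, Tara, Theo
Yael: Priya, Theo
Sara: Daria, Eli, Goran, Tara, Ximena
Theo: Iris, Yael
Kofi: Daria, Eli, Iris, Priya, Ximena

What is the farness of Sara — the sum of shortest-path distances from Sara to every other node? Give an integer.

19

Distances from Sara: Daria:1, Eli:1, Goran:1, Iris:2, Kofi:2, Priya:3, Tara:1, Theo:3, Ximena:1, Yael:4.
Sum = 1 + 1 + 1 + 2 + 2 + 3 + 1 + 3 + 1 + 4 = 19.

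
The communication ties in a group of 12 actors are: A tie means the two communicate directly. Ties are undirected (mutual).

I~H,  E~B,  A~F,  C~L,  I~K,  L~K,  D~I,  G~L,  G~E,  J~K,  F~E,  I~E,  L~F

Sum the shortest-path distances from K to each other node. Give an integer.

21

Distances from K: A:3, B:3, C:2, D:2, E:2, F:2, G:2, H:2, I:1, J:1, L:1.
Sum = 3 + 3 + 2 + 2 + 2 + 2 + 2 + 2 + 1 + 1 + 1 = 21.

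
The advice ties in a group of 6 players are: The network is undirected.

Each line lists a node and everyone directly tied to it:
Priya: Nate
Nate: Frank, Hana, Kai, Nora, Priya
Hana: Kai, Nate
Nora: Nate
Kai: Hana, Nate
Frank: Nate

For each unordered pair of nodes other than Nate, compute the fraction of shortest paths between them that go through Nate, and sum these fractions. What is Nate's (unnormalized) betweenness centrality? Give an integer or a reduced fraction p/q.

9

Pairs whose geodesics pass through Nate — Priya–Frank: 1; Priya–Hana: 1; Priya–Nora: 1; Priya–Kai: 1; Frank–Hana: 1; Frank–Nora: 1; Frank–Kai: 1; Hana–Nora: 1; Nora–Kai: 1.
All other pairs contribute 0.
Summing the contributions gives betweenness(Nate) = 9.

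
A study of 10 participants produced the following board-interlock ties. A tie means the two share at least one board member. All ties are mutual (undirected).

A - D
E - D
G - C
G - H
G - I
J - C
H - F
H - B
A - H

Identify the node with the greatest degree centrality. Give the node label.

Degrees — A:2, B:1, C:2, D:2, E:1, F:1, G:3, H:4, I:1, J:1.
The maximum is 4, attained only by H.

H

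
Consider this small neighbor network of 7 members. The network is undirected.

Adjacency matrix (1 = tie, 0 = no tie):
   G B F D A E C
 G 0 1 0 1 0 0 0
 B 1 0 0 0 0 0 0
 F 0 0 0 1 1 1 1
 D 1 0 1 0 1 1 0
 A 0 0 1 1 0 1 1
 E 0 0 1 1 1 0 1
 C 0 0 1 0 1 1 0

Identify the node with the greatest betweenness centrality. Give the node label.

D

Unnormalized betweenness of each node: A:1, B:0, C:0, D:8, E:1, F:1, G:5.
D has the largest value, 8, making it the main broker — the node through which the most shortest paths run.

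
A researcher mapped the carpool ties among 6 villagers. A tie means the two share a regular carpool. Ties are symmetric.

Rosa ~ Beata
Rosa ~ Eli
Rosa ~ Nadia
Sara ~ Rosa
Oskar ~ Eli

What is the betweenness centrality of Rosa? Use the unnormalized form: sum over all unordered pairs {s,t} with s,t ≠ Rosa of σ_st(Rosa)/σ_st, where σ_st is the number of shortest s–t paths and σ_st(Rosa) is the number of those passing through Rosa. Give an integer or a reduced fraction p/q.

9

Pairs whose geodesics pass through Rosa — Oskar–Beata: 1; Oskar–Nadia: 1; Oskar–Sara: 1; Beata–Nadia: 1; Beata–Sara: 1; Beata–Eli: 1; Nadia–Sara: 1; Nadia–Eli: 1; Sara–Eli: 1.
All other pairs contribute 0.
Summing the contributions gives betweenness(Rosa) = 9.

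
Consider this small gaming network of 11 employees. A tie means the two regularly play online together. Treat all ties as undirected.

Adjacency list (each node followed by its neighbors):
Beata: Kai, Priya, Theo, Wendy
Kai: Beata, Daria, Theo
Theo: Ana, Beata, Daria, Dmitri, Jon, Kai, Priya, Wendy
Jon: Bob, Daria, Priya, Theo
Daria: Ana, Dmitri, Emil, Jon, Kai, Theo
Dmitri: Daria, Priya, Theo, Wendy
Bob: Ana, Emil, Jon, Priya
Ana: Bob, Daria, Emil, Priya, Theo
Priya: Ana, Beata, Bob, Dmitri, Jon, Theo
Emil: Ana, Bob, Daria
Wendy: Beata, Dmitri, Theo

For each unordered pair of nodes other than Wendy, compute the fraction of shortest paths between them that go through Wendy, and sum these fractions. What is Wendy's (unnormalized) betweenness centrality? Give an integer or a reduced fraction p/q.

Pairs whose geodesics pass through Wendy — Beata–Dmitri: 1/3.
All other pairs contribute 0.
Summing the contributions gives betweenness(Wendy) = 1/3.

1/3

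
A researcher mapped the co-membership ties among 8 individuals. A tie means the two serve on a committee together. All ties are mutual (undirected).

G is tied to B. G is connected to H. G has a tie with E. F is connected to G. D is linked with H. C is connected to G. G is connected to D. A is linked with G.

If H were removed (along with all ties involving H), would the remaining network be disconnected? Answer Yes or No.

Even without H, every remaining node can still reach every other (the residual graph is connected), so H is not a cut vertex.

No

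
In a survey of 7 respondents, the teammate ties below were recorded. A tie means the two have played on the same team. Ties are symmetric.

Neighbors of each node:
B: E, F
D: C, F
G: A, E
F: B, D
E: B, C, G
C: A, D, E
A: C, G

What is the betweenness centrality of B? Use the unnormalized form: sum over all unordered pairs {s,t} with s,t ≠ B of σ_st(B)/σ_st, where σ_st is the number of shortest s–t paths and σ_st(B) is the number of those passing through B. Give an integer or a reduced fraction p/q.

Pairs whose geodesics pass through B — E–F: 1; G–F: 1.
All other pairs contribute 0.
Summing the contributions gives betweenness(B) = 2.

2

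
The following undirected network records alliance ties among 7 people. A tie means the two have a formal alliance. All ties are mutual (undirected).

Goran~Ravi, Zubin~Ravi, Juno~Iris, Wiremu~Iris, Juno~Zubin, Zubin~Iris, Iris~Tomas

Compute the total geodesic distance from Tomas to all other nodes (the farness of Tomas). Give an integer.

14

Distances from Tomas: Goran:4, Iris:1, Juno:2, Ravi:3, Wiremu:2, Zubin:2.
Sum = 4 + 1 + 2 + 3 + 2 + 2 = 14.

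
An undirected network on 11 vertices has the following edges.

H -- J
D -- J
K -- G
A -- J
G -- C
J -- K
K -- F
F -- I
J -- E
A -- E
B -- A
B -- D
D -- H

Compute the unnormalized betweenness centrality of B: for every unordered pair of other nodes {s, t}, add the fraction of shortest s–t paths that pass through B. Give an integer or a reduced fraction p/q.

1/2

Pairs whose geodesics pass through B — D–A: 1/2.
All other pairs contribute 0.
Summing the contributions gives betweenness(B) = 1/2.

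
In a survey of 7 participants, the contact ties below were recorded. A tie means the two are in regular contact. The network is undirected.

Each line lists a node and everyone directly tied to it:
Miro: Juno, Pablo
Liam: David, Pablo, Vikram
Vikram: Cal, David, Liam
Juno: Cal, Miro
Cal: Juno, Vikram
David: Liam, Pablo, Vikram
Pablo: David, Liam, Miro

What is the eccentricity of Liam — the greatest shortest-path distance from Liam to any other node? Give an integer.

Distances from Liam: Cal:2, David:1, Juno:3, Miro:2, Pablo:1, Vikram:1.
The largest is 3 (to Juno), so the eccentricity of Liam is 3.

3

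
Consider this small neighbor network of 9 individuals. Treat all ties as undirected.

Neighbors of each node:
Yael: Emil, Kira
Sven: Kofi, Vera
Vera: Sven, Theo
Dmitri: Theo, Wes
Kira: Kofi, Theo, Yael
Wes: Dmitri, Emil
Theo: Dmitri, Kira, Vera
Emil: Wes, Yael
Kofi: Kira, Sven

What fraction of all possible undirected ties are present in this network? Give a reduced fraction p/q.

There are 10 edges and 9 nodes, so the maximum possible is C(9,2) = 36.
Density = 10/36 = 5/18.

5/18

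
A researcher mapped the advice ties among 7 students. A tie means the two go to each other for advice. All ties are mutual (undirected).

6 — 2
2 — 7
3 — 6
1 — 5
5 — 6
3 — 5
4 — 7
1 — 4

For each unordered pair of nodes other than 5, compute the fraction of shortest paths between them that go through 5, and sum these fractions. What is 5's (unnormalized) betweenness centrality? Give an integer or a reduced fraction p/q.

Pairs whose geodesics pass through 5 — 2–1: 1/2; 4–3: 1; 4–6: 1/2; 1–3: 1; 1–6: 1.
All other pairs contribute 0.
Summing the contributions gives betweenness(5) = 4.

4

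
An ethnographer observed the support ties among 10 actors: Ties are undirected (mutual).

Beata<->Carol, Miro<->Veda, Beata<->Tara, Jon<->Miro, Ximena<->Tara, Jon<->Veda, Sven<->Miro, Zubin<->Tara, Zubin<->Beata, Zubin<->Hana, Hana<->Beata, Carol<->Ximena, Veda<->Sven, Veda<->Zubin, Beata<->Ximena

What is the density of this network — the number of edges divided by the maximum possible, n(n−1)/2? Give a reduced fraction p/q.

There are 15 edges and 10 nodes, so the maximum possible is C(10,2) = 45.
Density = 15/45 = 1/3.

1/3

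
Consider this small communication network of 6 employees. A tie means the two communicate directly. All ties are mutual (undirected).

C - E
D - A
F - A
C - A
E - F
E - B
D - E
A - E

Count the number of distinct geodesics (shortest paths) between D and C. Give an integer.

The shortest distance is 2. The length-2 paths are: D–E–C; D–A–C.
That gives 2 distinct shortest paths.

2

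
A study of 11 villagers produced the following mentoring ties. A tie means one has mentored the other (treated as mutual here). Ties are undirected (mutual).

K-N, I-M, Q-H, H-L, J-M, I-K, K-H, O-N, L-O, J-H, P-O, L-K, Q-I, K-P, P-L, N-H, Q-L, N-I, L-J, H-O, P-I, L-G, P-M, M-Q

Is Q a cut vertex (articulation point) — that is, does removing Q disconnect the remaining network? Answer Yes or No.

No

Even without Q, every remaining node can still reach every other (the residual graph is connected), so Q is not a cut vertex.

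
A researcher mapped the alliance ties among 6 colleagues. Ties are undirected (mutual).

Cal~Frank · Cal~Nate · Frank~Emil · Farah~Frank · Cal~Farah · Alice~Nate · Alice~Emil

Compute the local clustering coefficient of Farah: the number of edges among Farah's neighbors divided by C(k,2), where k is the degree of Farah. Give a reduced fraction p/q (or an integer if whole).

Farah's neighbors: Cal and Frank (k = 2).
Possible neighbor pairs: C(2,2) = 1. Edges among them: Cal–Frank → e = 1.
Clustering(Farah) = 1/1.

1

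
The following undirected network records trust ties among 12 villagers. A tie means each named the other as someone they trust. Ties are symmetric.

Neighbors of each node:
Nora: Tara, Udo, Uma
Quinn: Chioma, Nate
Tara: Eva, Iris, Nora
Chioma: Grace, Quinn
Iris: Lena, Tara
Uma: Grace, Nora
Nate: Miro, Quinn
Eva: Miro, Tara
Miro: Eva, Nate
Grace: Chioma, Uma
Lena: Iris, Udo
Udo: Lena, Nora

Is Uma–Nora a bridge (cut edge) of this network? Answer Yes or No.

Even without that edge, Uma still reaches Nora via Uma – Grace – Chioma – Quinn – Nate – Miro – Eva – Tara – Nora, so the network stays connected. Not a bridge.

No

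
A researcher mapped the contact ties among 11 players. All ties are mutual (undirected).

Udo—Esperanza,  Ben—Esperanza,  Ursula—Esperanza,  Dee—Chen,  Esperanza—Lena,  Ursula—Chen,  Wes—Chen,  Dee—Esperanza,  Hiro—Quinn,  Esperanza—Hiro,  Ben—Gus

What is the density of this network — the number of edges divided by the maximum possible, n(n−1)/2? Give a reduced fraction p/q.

1/5

There are 11 edges and 11 nodes, so the maximum possible is C(11,2) = 55.
Density = 11/55 = 1/5.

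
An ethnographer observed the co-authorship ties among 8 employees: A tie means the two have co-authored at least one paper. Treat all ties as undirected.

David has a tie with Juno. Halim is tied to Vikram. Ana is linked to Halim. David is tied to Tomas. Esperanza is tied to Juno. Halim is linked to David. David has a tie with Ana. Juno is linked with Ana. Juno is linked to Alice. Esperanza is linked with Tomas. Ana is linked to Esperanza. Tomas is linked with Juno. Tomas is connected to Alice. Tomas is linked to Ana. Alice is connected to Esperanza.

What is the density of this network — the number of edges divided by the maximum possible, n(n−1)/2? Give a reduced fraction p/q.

There are 15 edges and 8 nodes, so the maximum possible is C(8,2) = 28.
Density = 15/28.

15/28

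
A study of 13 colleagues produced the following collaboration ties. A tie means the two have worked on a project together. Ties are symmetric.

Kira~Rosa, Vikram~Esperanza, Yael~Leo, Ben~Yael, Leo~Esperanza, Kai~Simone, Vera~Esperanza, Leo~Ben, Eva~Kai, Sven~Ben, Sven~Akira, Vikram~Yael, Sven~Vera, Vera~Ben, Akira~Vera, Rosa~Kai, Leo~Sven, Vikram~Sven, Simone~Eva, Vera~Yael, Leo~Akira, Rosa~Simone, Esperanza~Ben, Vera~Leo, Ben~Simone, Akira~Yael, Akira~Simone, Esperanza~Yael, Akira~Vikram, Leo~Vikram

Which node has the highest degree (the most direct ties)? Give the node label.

Leo

Degrees — Akira:6, Ben:6, Esperanza:5, Eva:2, Kai:3, Kira:1, Leo:7, Rosa:3, Simone:5, Sven:5, Vera:6, Vikram:5, Yael:6.
The maximum is 7, attained only by Leo.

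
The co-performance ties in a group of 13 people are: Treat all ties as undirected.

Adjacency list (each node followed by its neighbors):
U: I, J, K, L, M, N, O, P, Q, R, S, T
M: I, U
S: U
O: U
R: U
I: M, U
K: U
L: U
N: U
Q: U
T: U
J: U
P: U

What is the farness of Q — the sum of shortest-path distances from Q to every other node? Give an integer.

23

Distances from Q: I:2, J:2, K:2, L:2, M:2, N:2, O:2, P:2, R:2, S:2, T:2, U:1.
Sum = 2 + 2 + 2 + 2 + 2 + 2 + 2 + 2 + 2 + 2 + 2 + 1 = 23.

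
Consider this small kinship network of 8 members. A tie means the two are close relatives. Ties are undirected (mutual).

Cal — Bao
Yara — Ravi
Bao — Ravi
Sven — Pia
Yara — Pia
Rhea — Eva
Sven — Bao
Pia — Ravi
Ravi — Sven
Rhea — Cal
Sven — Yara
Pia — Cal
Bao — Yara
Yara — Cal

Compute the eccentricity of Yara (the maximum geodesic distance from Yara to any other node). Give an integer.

Distances from Yara: Bao:1, Cal:1, Eva:3, Pia:1, Ravi:1, Rhea:2, Sven:1.
The largest is 3 (to Eva), so the eccentricity of Yara is 3.

3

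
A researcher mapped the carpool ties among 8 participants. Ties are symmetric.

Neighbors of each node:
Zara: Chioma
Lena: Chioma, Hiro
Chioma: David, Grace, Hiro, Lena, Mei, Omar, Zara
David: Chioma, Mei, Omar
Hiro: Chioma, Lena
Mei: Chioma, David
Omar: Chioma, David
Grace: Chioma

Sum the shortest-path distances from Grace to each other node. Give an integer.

Distances from Grace: Chioma:1, David:2, Hiro:2, Lena:2, Mei:2, Omar:2, Zara:2.
Sum = 1 + 2 + 2 + 2 + 2 + 2 + 2 = 13.

13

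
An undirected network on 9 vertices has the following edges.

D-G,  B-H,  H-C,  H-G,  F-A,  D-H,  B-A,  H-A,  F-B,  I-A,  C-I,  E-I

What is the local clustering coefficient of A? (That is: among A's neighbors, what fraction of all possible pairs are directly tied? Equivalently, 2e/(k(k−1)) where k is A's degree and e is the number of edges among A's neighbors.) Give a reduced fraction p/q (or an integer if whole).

1/3

A's neighbors: B, F, H, and I (k = 4).
Possible neighbor pairs: C(4,2) = 6. Edges among them: B–F, B–H → e = 2.
Clustering(A) = 2/6 = 1/3.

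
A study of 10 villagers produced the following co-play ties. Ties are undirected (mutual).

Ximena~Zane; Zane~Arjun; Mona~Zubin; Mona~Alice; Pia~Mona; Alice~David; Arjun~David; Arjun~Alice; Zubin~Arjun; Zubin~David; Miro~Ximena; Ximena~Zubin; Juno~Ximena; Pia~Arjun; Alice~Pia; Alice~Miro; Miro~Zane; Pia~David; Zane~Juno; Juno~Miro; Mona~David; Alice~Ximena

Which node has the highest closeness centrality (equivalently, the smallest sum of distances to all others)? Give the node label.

Alice

Farness (sum of distances to all others) for each node — Alice:12, Arjun:13, David:14, Juno:18, Miro:14, Mona:16, Pia:15, Ximena:13, Zane:15, Zubin:14.
The smallest farness is 12, for Alice, so Alice has the highest closeness.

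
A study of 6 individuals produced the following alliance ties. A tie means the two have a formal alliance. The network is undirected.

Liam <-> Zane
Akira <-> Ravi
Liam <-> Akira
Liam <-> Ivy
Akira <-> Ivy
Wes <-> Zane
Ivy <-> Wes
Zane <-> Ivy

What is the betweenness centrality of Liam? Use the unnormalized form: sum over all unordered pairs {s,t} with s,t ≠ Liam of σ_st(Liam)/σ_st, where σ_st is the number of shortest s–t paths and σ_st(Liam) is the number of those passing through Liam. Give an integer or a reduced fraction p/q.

1

Pairs whose geodesics pass through Liam — Zane–Akira: 1/2; Zane–Ravi: 1/2.
All other pairs contribute 0.
Summing the contributions gives betweenness(Liam) = 1.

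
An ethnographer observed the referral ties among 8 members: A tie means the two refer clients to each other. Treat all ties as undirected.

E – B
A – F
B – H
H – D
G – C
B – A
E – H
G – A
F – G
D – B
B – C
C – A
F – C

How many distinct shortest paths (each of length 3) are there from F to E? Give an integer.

2

The shortest distance is 3. The length-3 paths are: F–C–B–E; F–A–B–E.
That gives 2 distinct shortest paths.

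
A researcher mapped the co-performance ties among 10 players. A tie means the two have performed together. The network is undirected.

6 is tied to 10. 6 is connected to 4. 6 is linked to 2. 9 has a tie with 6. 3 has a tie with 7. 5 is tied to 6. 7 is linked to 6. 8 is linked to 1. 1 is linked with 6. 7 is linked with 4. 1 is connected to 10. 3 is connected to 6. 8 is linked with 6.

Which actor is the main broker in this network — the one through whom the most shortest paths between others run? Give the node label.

Unnormalized betweenness of each node: 1:1/2, 2:0, 3:0, 4:0, 5:0, 6:31, 7:1/2, 8:0, 9:0, 10:0.
6 has the largest value, 31, making it the main broker — the node through which the most shortest paths run.

6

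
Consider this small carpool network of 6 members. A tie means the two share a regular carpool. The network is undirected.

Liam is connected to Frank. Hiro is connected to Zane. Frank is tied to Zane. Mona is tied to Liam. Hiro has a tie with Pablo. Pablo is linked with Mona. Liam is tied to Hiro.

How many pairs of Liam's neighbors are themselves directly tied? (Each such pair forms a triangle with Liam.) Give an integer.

0

Liam's neighbors are Frank, Hiro, and Mona, but none of them are tied to each other, so no triangle contains Liam.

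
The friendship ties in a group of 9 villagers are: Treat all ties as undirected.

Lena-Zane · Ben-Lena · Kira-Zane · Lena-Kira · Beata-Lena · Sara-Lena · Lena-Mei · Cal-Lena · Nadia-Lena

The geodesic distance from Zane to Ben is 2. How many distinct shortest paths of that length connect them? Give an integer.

The shortest distance is 2, and the only length-2 path is Zane–Lena–Ben. So there is exactly 1 shortest path.

1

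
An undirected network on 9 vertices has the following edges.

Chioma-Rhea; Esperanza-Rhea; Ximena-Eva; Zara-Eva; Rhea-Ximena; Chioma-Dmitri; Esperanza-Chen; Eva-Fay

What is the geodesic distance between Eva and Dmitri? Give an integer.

One shortest route is Eva – Ximena – Rhea – Chioma – Dmitri, which uses 4 edges, and at distance 3 from Eva we only reach {Chioma, Esperanza}, which does not include Dmitri. So d(Eva,Dmitri) = 4.

4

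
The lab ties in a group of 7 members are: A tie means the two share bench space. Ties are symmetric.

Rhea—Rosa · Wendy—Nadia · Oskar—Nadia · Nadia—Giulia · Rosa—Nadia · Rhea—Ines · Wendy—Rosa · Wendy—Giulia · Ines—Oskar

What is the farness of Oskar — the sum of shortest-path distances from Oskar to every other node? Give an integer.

Distances from Oskar: Giulia:2, Ines:1, Nadia:1, Rhea:2, Rosa:2, Wendy:2.
Sum = 2 + 1 + 1 + 2 + 2 + 2 = 10.

10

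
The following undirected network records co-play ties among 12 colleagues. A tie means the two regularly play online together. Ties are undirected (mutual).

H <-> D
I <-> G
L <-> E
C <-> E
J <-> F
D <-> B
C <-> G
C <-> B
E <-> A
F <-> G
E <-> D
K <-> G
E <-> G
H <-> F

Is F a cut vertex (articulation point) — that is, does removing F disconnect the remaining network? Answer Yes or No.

Yes

Removing F leaves {A, B, C, D, E, G, H, I, K, and L} with no path to {J}, so the network splits into 2 components. F is a cut vertex.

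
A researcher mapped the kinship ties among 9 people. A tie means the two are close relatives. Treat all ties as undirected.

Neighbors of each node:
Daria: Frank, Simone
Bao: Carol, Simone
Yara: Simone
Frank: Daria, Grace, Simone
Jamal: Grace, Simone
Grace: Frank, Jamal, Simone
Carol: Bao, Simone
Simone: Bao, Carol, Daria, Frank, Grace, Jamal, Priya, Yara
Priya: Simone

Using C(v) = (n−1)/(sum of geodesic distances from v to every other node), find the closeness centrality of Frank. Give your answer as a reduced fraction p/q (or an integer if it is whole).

Distances from Frank: Bao:2, Carol:2, Daria:1, Grace:1, Jamal:2, Priya:2, Simone:1, Yara:2. Sum = 13.
n = 9, so closeness = 8/13.

8/13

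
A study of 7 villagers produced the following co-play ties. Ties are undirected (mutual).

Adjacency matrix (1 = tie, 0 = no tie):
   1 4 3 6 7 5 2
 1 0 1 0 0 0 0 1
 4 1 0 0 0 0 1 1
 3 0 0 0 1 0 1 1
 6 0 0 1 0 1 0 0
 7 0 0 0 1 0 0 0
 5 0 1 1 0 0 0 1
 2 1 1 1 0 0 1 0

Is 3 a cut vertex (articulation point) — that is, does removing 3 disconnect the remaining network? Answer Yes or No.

Removing 3 leaves {1, 2, 4, and 5} with no path to {6 and 7}, so the network splits into 2 components. 3 is a cut vertex.

Yes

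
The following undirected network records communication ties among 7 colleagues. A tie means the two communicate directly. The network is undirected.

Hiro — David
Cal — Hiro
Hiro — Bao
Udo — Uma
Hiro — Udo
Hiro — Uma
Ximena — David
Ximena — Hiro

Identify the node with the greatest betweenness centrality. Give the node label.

Unnormalized betweenness of each node: Bao:0, Cal:0, David:0, Hiro:13, Udo:0, Uma:0, Ximena:0.
Hiro has the largest value, 13, making it the main broker — the node through which the most shortest paths run.

Hiro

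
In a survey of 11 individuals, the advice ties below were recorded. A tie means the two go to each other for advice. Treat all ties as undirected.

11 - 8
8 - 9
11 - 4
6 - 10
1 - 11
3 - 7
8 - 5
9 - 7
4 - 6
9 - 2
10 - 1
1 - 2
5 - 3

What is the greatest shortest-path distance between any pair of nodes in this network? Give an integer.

5

Eccentricity of each node (its greatest distance to any other): 1:4, 2:3, 3:5, 4:4, 5:4, 6:5, 7:5, 8:3, 9:4, 10:5, 11:3.
The maximum eccentricity is 5, realized for instance by the pair 6–7 via 6 – 4 – 11 – 8 – 9 – 7. So the diameter is 5.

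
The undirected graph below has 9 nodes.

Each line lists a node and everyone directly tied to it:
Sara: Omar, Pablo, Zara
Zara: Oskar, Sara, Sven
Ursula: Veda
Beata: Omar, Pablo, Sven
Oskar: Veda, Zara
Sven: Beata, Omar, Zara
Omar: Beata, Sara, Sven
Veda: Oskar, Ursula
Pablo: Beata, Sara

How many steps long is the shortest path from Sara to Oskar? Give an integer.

One shortest route is Sara – Zara – Oskar, which uses 2 edges, and Sara and Oskar are not directly tied, so nothing shorter exists. So d(Sara,Oskar) = 2.

2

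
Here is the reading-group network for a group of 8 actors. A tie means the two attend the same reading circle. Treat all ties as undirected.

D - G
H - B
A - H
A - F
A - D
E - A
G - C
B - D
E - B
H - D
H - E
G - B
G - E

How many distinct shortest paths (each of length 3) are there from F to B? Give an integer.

3

The shortest distance is 3. The length-3 paths are: F–A–D–B; F–A–E–B; F–A–H–B.
That gives 3 distinct shortest paths.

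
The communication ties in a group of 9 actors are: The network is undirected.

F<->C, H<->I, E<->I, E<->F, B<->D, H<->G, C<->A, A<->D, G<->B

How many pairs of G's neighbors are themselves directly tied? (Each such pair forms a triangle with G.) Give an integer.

G's neighbors are B and H, but none of them are tied to each other, so no triangle contains G.

0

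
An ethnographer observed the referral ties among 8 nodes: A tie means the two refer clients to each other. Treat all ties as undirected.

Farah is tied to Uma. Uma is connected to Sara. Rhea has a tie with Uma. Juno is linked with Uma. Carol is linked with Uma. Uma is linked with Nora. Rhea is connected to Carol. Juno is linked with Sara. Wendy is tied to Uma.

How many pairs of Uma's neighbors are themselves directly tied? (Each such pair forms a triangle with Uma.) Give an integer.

Uma's neighbors: Carol, Farah, Juno, Nora, Rhea, Sara, and Wendy.
Neighbor pairs that are themselves tied: Uma–Carol–Rhea; Uma–Juno–Sara. Each forms one triangle with Uma, for 2 in total.

2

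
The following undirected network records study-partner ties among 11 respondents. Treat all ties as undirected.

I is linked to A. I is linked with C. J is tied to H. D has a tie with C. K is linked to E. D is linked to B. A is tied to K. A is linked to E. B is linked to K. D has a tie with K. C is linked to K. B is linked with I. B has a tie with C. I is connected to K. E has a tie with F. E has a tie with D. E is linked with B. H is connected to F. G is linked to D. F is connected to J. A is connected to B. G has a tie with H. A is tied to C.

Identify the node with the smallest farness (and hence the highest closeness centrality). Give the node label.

E

Farness (sum of distances to all others) for each node — A:18, B:16, C:19, D:16, E:15, F:19, G:20, H:23, I:22, J:26, K:16.
The smallest farness is 15, for E, so E has the highest closeness.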